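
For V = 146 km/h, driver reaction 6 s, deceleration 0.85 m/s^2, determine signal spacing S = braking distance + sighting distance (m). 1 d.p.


V = 146 / 3.6 = 40.5556 m/s
Braking distance = 40.5556^2 / (2*0.85) = 967.5018 m
Sighting distance = 40.5556 * 6 = 243.3333 m
S = 967.5018 + 243.3333 = 1210.8 m

1210.8


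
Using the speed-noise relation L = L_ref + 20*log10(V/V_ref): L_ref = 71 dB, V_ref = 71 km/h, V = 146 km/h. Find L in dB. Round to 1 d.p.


V/V_ref = 146 / 71 = 2.056338
log10(2.056338) = 0.313095
20 * 0.313095 = 6.2619
L = 71 + 6.2619 = 77.3 dB

77.3


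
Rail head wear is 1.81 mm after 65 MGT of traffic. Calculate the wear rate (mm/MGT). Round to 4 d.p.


Wear rate = total wear / cumulative tonnage
Rate = 1.81 / 65
Rate = 0.0278 mm/MGT

0.0278


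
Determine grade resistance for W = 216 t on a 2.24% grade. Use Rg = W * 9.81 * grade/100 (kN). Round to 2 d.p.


Rg = W * 9.81 * grade / 100
Rg = 216 * 9.81 * 2.24 / 100
Rg = 2118.96 * 0.0224
Rg = 47.46 kN

47.46


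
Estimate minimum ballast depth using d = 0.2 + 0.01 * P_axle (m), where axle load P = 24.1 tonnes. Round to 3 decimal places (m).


d = 0.2 + 0.01 * 24.1
d = 0.2 + 0.241
d = 0.441 m

0.441


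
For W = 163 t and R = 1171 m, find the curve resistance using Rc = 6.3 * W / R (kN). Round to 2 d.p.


Rc = 6.3 * W / R
Rc = 6.3 * 163 / 1171
Rc = 1026.9 / 1171
Rc = 0.88 kN

0.88


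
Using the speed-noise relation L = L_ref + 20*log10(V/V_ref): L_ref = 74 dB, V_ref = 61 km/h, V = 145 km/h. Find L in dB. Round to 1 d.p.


V/V_ref = 145 / 61 = 2.377049
log10(2.377049) = 0.376038
20 * 0.376038 = 7.5208
L = 74 + 7.5208 = 81.5 dB

81.5


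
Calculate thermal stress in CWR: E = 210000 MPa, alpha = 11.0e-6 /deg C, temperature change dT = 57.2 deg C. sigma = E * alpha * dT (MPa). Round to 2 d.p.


sigma = E * alpha * dT
sigma = 210000 * 11.0e-6 * 57.2
sigma = 2.31 * 57.2
sigma = 132.13 MPa

132.13


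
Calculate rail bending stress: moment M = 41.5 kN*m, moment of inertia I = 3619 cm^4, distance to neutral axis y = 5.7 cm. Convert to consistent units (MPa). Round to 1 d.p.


Convert units:
M = 41.5 kN*m = 41500000 N*mm
y = 5.7 cm = 57 mm
I = 3619 cm^4 = 36190000 mm^4
sigma = 41500000 * 57 / 36190000
sigma = 65.4 MPa

65.4


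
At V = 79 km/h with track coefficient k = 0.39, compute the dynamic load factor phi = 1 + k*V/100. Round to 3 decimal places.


phi = 1 + k * V / 100
phi = 1 + 0.39 * 79 / 100
phi = 1 + 0.3081
phi = 1.308

1.308


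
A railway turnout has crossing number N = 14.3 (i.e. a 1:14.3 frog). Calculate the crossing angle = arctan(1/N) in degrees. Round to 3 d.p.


1/N = 1/14.3 = 0.06993
angle = arctan(0.06993) = 0.069816 rad
angle = 0.069816 * 180/pi = 4.000 degrees

4.000


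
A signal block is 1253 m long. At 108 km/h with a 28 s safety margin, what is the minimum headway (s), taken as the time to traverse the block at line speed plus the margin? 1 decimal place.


V = 108 / 3.6 = 30.0 m/s
Block traversal time = 1253 / 30.0 = 41.7667 s
Headway = 41.7667 + 28
Headway = 69.8 s

69.8


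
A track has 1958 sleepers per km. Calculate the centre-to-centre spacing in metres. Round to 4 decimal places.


Spacing = 1000 m / number of sleepers
Spacing = 1000 / 1958
Spacing = 0.5107 m

0.5107


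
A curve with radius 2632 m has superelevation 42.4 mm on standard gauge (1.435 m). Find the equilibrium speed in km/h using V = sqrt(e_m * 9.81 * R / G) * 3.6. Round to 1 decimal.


Convert cant: e = 42.4 mm = 0.0424 m
V_ms = sqrt(0.0424 * 9.81 * 2632 / 1.435)
V_ms = sqrt(762.902166) = 27.6207 m/s
V = 27.6207 * 3.6 = 99.4 km/h

99.4


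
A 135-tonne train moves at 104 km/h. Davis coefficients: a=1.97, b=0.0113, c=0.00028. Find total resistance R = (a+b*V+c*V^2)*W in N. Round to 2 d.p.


b*V = 0.0113 * 104 = 1.1752
c*V^2 = 0.00028 * 10816 = 3.02848
R_per_t = 1.97 + 1.1752 + 3.02848 = 6.17368 N/t
R_total = 6.17368 * 135 = 833.45 N

833.45


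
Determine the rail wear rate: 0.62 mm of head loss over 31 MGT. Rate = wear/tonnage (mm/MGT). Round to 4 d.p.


Wear rate = total wear / cumulative tonnage
Rate = 0.62 / 31
Rate = 0.0200 mm/MGT

0.0200


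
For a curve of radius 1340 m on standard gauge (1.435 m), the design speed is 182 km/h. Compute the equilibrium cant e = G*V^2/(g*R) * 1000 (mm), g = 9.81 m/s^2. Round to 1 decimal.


Convert speed: V = 182 / 3.6 = 50.5556 m/s
Apply formula: e = 1.435 * 50.5556^2 / (9.81 * 1340)
e = 1.435 * 2555.8642 / 13145.4
e = 0.279007 m = 279.0 mm

279.0


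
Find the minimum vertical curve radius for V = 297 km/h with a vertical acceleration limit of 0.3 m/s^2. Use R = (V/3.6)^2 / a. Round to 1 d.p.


Convert speed: V = 297 / 3.6 = 82.5 m/s
V^2 = 6806.25 m^2/s^2
R_v = 6806.25 / 0.3
R_v = 22687.5 m

22687.5


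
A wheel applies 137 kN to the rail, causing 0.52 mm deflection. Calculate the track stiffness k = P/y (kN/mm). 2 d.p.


Track stiffness k = P / y
k = 137 / 0.52
k = 263.46 kN/mm

263.46


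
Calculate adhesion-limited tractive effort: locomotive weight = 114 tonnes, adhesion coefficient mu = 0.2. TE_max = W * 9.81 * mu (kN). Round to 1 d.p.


TE_max = W * g * mu
TE_max = 114 * 9.81 * 0.2
TE_max = 1118.34 * 0.2
TE_max = 223.7 kN

223.7


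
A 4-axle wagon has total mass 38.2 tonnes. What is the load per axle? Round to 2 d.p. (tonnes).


Load per axle = total weight / number of axles
Load = 38.2 / 4
Load = 9.55 tonnes

9.55


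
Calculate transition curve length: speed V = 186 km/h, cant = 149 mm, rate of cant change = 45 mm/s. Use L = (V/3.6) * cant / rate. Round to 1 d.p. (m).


Convert speed: V = 186 / 3.6 = 51.6667 m/s
L = 51.6667 * 149 / 45
L = 7698.3333 / 45
L = 171.1 m

171.1


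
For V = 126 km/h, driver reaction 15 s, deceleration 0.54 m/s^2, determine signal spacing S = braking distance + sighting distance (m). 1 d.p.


V = 126 / 3.6 = 35.0 m/s
Braking distance = 35.0^2 / (2*0.54) = 1134.2593 m
Sighting distance = 35.0 * 15 = 525.0 m
S = 1134.2593 + 525.0 = 1659.3 m

1659.3


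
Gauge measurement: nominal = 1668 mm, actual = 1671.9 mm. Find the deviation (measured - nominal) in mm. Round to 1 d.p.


Deviation = measured - nominal
Deviation = 1671.9 - 1668
Deviation = 3.9 mm

3.9


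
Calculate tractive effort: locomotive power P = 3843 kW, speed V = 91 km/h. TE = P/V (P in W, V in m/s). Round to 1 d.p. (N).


Convert: P = 3843 kW = 3843000 W
V = 91 / 3.6 = 25.2778 m/s
TE = 3843000 / 25.2778
TE = 152030.8 N

152030.8


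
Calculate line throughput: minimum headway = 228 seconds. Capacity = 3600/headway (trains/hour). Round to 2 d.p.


Capacity = 3600 / headway
Capacity = 3600 / 228
Capacity = 15.79 trains/hour

15.79


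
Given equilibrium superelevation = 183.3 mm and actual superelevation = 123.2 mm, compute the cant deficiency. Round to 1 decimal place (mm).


Cant deficiency = equilibrium cant - actual cant
CD = 183.3 - 123.2
CD = 60.1 mm

60.1


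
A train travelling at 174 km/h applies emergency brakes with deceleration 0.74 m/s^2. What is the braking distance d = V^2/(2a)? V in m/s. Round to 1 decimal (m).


Convert speed: V = 174 / 3.6 = 48.3333 m/s
V^2 = 2336.1111
d = 2336.1111 / (2 * 0.74)
d = 2336.1111 / 1.48
d = 1578.5 m

1578.5


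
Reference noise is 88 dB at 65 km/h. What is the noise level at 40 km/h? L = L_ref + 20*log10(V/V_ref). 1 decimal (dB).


V/V_ref = 40 / 65 = 0.615385
log10(0.615385) = -0.210853
20 * -0.210853 = -4.2171
L = 88 + -4.2171 = 83.8 dB

83.8


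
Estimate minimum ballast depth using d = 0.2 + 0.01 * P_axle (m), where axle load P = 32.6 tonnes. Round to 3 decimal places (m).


d = 0.2 + 0.01 * 32.6
d = 0.2 + 0.326
d = 0.526 m

0.526


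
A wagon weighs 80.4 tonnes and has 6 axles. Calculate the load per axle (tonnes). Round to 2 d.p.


Load per axle = total weight / number of axles
Load = 80.4 / 6
Load = 13.40 tonnes

13.40


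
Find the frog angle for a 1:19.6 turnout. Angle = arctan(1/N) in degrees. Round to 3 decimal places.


1/N = 1/19.6 = 0.05102
angle = arctan(0.05102) = 0.050976 rad
angle = 0.050976 * 180/pi = 2.921 degrees

2.921


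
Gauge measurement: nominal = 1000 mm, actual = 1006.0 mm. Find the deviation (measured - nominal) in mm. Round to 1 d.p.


Deviation = measured - nominal
Deviation = 1006.0 - 1000
Deviation = 6.0 mm

6.0


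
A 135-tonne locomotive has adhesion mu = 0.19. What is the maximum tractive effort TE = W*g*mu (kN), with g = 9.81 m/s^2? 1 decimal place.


TE_max = W * g * mu
TE_max = 135 * 9.81 * 0.19
TE_max = 1324.35 * 0.19
TE_max = 251.6 kN

251.6


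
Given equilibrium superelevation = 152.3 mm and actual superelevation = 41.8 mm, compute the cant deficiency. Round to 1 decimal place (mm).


Cant deficiency = equilibrium cant - actual cant
CD = 152.3 - 41.8
CD = 110.5 mm

110.5


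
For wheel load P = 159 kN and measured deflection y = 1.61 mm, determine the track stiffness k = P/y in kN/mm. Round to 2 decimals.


Track stiffness k = P / y
k = 159 / 1.61
k = 98.76 kN/mm

98.76


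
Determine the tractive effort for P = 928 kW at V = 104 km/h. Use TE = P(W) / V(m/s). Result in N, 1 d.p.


Convert: P = 928 kW = 928000 W
V = 104 / 3.6 = 28.8889 m/s
TE = 928000 / 28.8889
TE = 32123.1 N

32123.1


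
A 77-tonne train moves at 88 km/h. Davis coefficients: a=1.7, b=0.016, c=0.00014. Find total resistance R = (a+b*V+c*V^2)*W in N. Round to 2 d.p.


b*V = 0.016 * 88 = 1.408
c*V^2 = 0.00014 * 7744 = 1.08416
R_per_t = 1.7 + 1.408 + 1.08416 = 4.19216 N/t
R_total = 4.19216 * 77 = 322.80 N

322.80


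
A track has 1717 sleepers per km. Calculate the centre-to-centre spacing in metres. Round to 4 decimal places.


Spacing = 1000 m / number of sleepers
Spacing = 1000 / 1717
Spacing = 0.5824 m

0.5824


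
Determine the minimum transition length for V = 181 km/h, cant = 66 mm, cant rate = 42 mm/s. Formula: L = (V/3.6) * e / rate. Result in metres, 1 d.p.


Convert speed: V = 181 / 3.6 = 50.2778 m/s
L = 50.2778 * 66 / 42
L = 3318.3333 / 42
L = 79.0 m

79.0


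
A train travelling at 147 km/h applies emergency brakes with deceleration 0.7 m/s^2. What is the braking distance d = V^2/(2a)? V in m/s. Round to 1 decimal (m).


Convert speed: V = 147 / 3.6 = 40.8333 m/s
V^2 = 1667.3611
d = 1667.3611 / (2 * 0.7)
d = 1667.3611 / 1.4
d = 1191.0 m

1191.0


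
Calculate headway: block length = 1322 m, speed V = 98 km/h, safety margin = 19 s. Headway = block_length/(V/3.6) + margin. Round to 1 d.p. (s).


V = 98 / 3.6 = 27.2222 m/s
Block traversal time = 1322 / 27.2222 = 48.5633 s
Headway = 48.5633 + 19
Headway = 67.6 s

67.6


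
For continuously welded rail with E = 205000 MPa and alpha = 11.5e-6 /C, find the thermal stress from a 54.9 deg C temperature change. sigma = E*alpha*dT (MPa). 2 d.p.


sigma = E * alpha * dT
sigma = 205000 * 11.5e-6 * 54.9
sigma = 2.3575 * 54.9
sigma = 129.43 MPa

129.43


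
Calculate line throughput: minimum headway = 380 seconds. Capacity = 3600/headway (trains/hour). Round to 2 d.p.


Capacity = 3600 / headway
Capacity = 3600 / 380
Capacity = 9.47 trains/hour

9.47


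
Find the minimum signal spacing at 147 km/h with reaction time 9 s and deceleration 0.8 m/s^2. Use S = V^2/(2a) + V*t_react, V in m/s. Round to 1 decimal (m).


V = 147 / 3.6 = 40.8333 m/s
Braking distance = 40.8333^2 / (2*0.8) = 1042.1007 m
Sighting distance = 40.8333 * 9 = 367.5 m
S = 1042.1007 + 367.5 = 1409.6 m

1409.6


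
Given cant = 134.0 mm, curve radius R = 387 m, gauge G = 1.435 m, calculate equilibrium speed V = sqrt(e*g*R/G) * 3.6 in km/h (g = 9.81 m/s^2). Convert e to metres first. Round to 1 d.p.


Convert cant: e = 134.0 mm = 0.1340 m
V_ms = sqrt(0.1340 * 9.81 * 387 / 1.435)
V_ms = sqrt(354.513575) = 18.8285 m/s
V = 18.8285 * 3.6 = 67.8 km/h

67.8


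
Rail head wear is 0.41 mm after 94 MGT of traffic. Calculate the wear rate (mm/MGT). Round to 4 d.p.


Wear rate = total wear / cumulative tonnage
Rate = 0.41 / 94
Rate = 0.0044 mm/MGT

0.0044


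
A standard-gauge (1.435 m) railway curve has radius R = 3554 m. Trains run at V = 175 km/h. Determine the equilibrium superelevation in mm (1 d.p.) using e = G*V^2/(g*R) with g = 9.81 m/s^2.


Convert speed: V = 175 / 3.6 = 48.6111 m/s
Apply formula: e = 1.435 * 48.6111^2 / (9.81 * 3554)
e = 1.435 * 2363.0401 / 34864.74
e = 0.097261 m = 97.3 mm

97.3


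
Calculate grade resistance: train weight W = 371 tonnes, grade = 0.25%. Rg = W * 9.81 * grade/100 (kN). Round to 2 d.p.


Rg = W * 9.81 * grade / 100
Rg = 371 * 9.81 * 0.25 / 100
Rg = 3639.51 * 0.0025
Rg = 9.10 kN

9.10


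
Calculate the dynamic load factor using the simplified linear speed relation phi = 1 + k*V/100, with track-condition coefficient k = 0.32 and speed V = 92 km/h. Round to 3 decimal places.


phi = 1 + k * V / 100
phi = 1 + 0.32 * 92 / 100
phi = 1 + 0.2944
phi = 1.294

1.294


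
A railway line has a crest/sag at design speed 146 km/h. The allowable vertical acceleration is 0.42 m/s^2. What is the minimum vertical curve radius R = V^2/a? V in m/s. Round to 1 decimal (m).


Convert speed: V = 146 / 3.6 = 40.5556 m/s
V^2 = 1644.7531 m^2/s^2
R_v = 1644.7531 / 0.42
R_v = 3916.1 m

3916.1


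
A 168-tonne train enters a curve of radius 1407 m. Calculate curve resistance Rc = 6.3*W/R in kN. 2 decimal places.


Rc = 6.3 * W / R
Rc = 6.3 * 168 / 1407
Rc = 1058.4 / 1407
Rc = 0.75 kN

0.75


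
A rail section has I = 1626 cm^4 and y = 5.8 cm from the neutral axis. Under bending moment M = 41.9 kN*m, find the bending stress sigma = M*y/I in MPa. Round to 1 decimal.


Convert units:
M = 41.9 kN*m = 41900000 N*mm
y = 5.8 cm = 58 mm
I = 1626 cm^4 = 16260000 mm^4
sigma = 41900000 * 58 / 16260000
sigma = 149.5 MPa

149.5


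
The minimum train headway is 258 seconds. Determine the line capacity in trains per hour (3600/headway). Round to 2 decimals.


Capacity = 3600 / headway
Capacity = 3600 / 258
Capacity = 13.95 trains/hour

13.95


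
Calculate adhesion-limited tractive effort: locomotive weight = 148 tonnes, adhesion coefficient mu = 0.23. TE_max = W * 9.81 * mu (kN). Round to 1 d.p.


TE_max = W * g * mu
TE_max = 148 * 9.81 * 0.23
TE_max = 1451.88 * 0.23
TE_max = 333.9 kN

333.9


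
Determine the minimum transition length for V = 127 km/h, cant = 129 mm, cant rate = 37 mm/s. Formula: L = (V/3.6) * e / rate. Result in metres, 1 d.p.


Convert speed: V = 127 / 3.6 = 35.2778 m/s
L = 35.2778 * 129 / 37
L = 4550.8333 / 37
L = 123.0 m

123.0


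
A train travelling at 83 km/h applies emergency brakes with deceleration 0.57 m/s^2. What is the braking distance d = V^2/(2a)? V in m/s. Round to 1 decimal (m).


Convert speed: V = 83 / 3.6 = 23.0556 m/s
V^2 = 531.5586
d = 531.5586 / (2 * 0.57)
d = 531.5586 / 1.14
d = 466.3 m

466.3


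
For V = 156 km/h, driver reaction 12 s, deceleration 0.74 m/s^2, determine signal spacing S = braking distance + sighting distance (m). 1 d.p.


V = 156 / 3.6 = 43.3333 m/s
Braking distance = 43.3333^2 / (2*0.74) = 1268.7688 m
Sighting distance = 43.3333 * 12 = 520.0 m
S = 1268.7688 + 520.0 = 1788.8 m

1788.8


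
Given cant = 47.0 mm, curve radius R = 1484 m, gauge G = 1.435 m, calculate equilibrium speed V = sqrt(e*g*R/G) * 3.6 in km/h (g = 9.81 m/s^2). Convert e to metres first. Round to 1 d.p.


Convert cant: e = 47.0 mm = 0.0470 m
V_ms = sqrt(0.0470 * 9.81 * 1484 / 1.435)
V_ms = sqrt(476.813854) = 21.8361 m/s
V = 21.8361 * 3.6 = 78.6 km/h

78.6


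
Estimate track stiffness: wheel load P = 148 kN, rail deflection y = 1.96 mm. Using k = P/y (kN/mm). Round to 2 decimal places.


Track stiffness k = P / y
k = 148 / 1.96
k = 75.51 kN/mm

75.51


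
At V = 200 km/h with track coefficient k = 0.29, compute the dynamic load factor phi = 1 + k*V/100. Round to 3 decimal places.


phi = 1 + k * V / 100
phi = 1 + 0.29 * 200 / 100
phi = 1 + 0.58
phi = 1.580

1.580


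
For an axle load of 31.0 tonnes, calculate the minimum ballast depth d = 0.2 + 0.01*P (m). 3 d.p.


d = 0.2 + 0.01 * 31.0
d = 0.2 + 0.31
d = 0.510 m

0.510


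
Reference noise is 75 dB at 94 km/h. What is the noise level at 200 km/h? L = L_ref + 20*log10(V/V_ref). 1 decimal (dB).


V/V_ref = 200 / 94 = 2.12766
log10(2.12766) = 0.327902
20 * 0.327902 = 6.558
L = 75 + 6.558 = 81.6 dB

81.6


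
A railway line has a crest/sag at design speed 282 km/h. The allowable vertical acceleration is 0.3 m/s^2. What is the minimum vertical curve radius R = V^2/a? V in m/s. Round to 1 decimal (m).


Convert speed: V = 282 / 3.6 = 78.3333 m/s
V^2 = 6136.1111 m^2/s^2
R_v = 6136.1111 / 0.3
R_v = 20453.7 m

20453.7


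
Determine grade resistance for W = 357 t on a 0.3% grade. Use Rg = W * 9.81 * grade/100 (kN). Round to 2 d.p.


Rg = W * 9.81 * grade / 100
Rg = 357 * 9.81 * 0.3 / 100
Rg = 3502.17 * 0.003
Rg = 10.51 kN

10.51


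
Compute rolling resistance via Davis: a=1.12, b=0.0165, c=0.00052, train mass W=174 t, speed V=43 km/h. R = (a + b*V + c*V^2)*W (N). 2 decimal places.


b*V = 0.0165 * 43 = 0.7095
c*V^2 = 0.00052 * 1849 = 0.96148
R_per_t = 1.12 + 0.7095 + 0.96148 = 2.79098 N/t
R_total = 2.79098 * 174 = 485.63 N

485.63


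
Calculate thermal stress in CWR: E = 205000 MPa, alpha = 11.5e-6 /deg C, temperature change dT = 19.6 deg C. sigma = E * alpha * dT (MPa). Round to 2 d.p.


sigma = E * alpha * dT
sigma = 205000 * 11.5e-6 * 19.6
sigma = 2.3575 * 19.6
sigma = 46.21 MPa

46.21


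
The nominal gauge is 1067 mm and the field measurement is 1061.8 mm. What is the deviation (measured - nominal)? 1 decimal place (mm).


Deviation = measured - nominal
Deviation = 1061.8 - 1067
Deviation = -5.2 mm

-5.2


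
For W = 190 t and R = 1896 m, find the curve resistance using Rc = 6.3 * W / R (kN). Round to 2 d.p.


Rc = 6.3 * W / R
Rc = 6.3 * 190 / 1896
Rc = 1197.0 / 1896
Rc = 0.63 kN

0.63


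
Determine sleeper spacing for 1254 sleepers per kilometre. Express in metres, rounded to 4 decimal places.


Spacing = 1000 m / number of sleepers
Spacing = 1000 / 1254
Spacing = 0.7974 m

0.7974


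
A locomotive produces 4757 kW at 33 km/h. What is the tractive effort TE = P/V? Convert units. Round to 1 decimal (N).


Convert: P = 4757 kW = 4757000 W
V = 33 / 3.6 = 9.1667 m/s
TE = 4757000 / 9.1667
TE = 518945.5 N

518945.5


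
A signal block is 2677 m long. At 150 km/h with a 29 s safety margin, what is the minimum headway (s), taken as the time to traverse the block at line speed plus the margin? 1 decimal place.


V = 150 / 3.6 = 41.6667 m/s
Block traversal time = 2677 / 41.6667 = 64.248 s
Headway = 64.248 + 29
Headway = 93.2 s

93.2


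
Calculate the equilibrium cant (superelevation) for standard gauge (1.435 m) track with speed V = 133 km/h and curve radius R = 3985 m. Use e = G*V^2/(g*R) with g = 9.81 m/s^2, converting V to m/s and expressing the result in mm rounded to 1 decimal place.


Convert speed: V = 133 / 3.6 = 36.9444 m/s
Apply formula: e = 1.435 * 36.9444^2 / (9.81 * 3985)
e = 1.435 * 1364.892 / 39092.85
e = 0.050102 m = 50.1 mm

50.1


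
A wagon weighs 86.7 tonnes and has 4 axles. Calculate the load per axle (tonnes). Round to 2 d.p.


Load per axle = total weight / number of axles
Load = 86.7 / 4
Load = 21.68 tonnes

21.68


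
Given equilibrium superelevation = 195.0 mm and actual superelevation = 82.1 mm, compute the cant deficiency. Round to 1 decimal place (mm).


Cant deficiency = equilibrium cant - actual cant
CD = 195.0 - 82.1
CD = 112.9 mm

112.9


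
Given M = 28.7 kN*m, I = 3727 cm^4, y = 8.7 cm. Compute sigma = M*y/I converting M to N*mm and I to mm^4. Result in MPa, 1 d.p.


Convert units:
M = 28.7 kN*m = 28700000 N*mm
y = 8.7 cm = 87 mm
I = 3727 cm^4 = 37270000 mm^4
sigma = 28700000 * 87 / 37270000
sigma = 67.0 MPa

67.0


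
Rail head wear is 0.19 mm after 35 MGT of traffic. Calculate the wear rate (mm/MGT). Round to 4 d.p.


Wear rate = total wear / cumulative tonnage
Rate = 0.19 / 35
Rate = 0.0054 mm/MGT

0.0054


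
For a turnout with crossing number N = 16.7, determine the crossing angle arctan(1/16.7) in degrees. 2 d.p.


1/N = 1/16.7 = 0.05988
angle = arctan(0.05988) = 0.059809 rad
angle = 0.059809 * 180/pi = 3.43 degrees

3.43


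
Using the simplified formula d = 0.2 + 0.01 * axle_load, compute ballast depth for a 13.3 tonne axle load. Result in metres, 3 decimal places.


d = 0.2 + 0.01 * 13.3
d = 0.2 + 0.133
d = 0.333 m

0.333


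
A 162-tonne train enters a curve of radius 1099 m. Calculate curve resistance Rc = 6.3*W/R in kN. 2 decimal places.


Rc = 6.3 * W / R
Rc = 6.3 * 162 / 1099
Rc = 1020.6 / 1099
Rc = 0.93 kN

0.93


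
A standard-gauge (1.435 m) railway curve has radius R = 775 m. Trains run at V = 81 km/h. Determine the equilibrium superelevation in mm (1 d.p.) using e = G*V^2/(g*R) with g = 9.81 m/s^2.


Convert speed: V = 81 / 3.6 = 22.5 m/s
Apply formula: e = 1.435 * 22.5^2 / (9.81 * 775)
e = 1.435 * 506.25 / 7602.75
e = 0.095553 m = 95.6 mm

95.6


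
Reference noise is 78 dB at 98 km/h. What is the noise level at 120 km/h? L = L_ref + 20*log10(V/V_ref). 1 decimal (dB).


V/V_ref = 120 / 98 = 1.22449
log10(1.22449) = 0.087955
20 * 0.087955 = 1.7591
L = 78 + 1.7591 = 79.8 dB

79.8


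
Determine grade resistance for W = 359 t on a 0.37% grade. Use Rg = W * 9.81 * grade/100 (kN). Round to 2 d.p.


Rg = W * 9.81 * grade / 100
Rg = 359 * 9.81 * 0.37 / 100
Rg = 3521.79 * 0.0037
Rg = 13.03 kN

13.03


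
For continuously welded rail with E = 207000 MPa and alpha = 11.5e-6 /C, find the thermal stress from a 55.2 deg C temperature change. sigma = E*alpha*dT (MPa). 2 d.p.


sigma = E * alpha * dT
sigma = 207000 * 11.5e-6 * 55.2
sigma = 2.3805 * 55.2
sigma = 131.40 MPa

131.40


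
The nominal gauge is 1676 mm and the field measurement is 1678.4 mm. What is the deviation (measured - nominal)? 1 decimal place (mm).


Deviation = measured - nominal
Deviation = 1678.4 - 1676
Deviation = 2.4 mm

2.4


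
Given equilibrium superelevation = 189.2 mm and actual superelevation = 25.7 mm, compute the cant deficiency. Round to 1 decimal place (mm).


Cant deficiency = equilibrium cant - actual cant
CD = 189.2 - 25.7
CD = 163.5 mm

163.5


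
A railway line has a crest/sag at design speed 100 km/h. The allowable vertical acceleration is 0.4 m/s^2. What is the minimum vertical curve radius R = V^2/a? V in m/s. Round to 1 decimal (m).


Convert speed: V = 100 / 3.6 = 27.7778 m/s
V^2 = 771.6049 m^2/s^2
R_v = 771.6049 / 0.4
R_v = 1929.0 m

1929.0


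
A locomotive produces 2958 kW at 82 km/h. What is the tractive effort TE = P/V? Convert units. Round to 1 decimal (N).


Convert: P = 2958 kW = 2958000 W
V = 82 / 3.6 = 22.7778 m/s
TE = 2958000 / 22.7778
TE = 129863.4 N

129863.4


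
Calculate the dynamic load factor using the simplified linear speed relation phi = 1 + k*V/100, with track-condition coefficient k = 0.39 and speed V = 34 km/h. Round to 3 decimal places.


phi = 1 + k * V / 100
phi = 1 + 0.39 * 34 / 100
phi = 1 + 0.1326
phi = 1.133

1.133


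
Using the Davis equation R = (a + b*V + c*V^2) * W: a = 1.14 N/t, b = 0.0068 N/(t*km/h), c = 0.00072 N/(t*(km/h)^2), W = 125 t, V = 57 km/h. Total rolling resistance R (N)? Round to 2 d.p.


b*V = 0.0068 * 57 = 0.3876
c*V^2 = 0.00072 * 3249 = 2.33928
R_per_t = 1.14 + 0.3876 + 2.33928 = 3.86688 N/t
R_total = 3.86688 * 125 = 483.36 N

483.36


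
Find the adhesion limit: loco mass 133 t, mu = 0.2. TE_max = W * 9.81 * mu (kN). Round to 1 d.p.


TE_max = W * g * mu
TE_max = 133 * 9.81 * 0.2
TE_max = 1304.73 * 0.2
TE_max = 260.9 kN

260.9


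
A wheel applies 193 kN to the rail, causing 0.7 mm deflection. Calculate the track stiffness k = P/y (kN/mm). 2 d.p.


Track stiffness k = P / y
k = 193 / 0.7
k = 275.71 kN/mm

275.71


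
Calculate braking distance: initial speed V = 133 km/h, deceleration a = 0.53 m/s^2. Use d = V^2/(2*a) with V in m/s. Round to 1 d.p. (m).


Convert speed: V = 133 / 3.6 = 36.9444 m/s
V^2 = 1364.892
d = 1364.892 / (2 * 0.53)
d = 1364.892 / 1.06
d = 1287.6 m

1287.6


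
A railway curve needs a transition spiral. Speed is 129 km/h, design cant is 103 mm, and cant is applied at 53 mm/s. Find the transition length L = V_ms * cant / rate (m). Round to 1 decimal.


Convert speed: V = 129 / 3.6 = 35.8333 m/s
L = 35.8333 * 103 / 53
L = 3690.8333 / 53
L = 69.6 m

69.6


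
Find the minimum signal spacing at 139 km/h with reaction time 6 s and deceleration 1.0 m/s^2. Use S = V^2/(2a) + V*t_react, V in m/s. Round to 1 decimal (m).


V = 139 / 3.6 = 38.6111 m/s
Braking distance = 38.6111^2 / (2*1.0) = 745.409 m
Sighting distance = 38.6111 * 6 = 231.6667 m
S = 745.409 + 231.6667 = 977.1 m

977.1


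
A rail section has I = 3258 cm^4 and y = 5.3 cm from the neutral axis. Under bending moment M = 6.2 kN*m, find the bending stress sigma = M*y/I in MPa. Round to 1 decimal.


Convert units:
M = 6.2 kN*m = 6200000 N*mm
y = 5.3 cm = 53 mm
I = 3258 cm^4 = 32580000 mm^4
sigma = 6200000 * 53 / 32580000
sigma = 10.1 MPa

10.1


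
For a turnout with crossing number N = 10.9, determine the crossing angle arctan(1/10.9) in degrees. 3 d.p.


1/N = 1/10.9 = 0.091743
angle = arctan(0.091743) = 0.091487 rad
angle = 0.091487 * 180/pi = 5.242 degrees

5.242


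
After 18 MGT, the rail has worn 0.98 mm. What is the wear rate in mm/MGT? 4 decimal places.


Wear rate = total wear / cumulative tonnage
Rate = 0.98 / 18
Rate = 0.0544 mm/MGT

0.0544


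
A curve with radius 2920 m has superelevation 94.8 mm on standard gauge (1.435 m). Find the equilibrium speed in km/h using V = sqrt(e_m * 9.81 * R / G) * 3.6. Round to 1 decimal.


Convert cant: e = 94.8 mm = 0.0948 m
V_ms = sqrt(0.0948 * 9.81 * 2920 / 1.435)
V_ms = sqrt(1892.379763) = 43.5015 m/s
V = 43.5015 * 3.6 = 156.6 km/h

156.6


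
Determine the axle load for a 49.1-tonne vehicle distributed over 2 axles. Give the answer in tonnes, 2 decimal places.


Load per axle = total weight / number of axles
Load = 49.1 / 2
Load = 24.55 tonnes

24.55


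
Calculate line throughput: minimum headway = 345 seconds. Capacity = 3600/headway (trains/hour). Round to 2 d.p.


Capacity = 3600 / headway
Capacity = 3600 / 345
Capacity = 10.43 trains/hour

10.43


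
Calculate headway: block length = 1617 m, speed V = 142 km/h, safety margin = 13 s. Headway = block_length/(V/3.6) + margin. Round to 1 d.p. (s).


V = 142 / 3.6 = 39.4444 m/s
Block traversal time = 1617 / 39.4444 = 40.9944 s
Headway = 40.9944 + 13
Headway = 54.0 s

54.0


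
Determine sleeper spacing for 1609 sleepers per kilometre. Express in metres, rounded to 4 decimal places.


Spacing = 1000 m / number of sleepers
Spacing = 1000 / 1609
Spacing = 0.6215 m

0.6215


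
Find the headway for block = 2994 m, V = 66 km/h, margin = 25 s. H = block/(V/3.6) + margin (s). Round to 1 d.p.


V = 66 / 3.6 = 18.3333 m/s
Block traversal time = 2994 / 18.3333 = 163.3091 s
Headway = 163.3091 + 25
Headway = 188.3 s

188.3


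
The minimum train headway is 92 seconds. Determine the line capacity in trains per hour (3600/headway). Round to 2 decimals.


Capacity = 3600 / headway
Capacity = 3600 / 92
Capacity = 39.13 trains/hour

39.13


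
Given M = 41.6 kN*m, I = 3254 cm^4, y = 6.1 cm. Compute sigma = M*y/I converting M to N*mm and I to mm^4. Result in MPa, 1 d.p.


Convert units:
M = 41.6 kN*m = 41600000 N*mm
y = 6.1 cm = 61 mm
I = 3254 cm^4 = 32540000 mm^4
sigma = 41600000 * 61 / 32540000
sigma = 78.0 MPa

78.0


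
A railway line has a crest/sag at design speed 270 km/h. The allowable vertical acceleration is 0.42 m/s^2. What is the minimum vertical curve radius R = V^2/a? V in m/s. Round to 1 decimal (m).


Convert speed: V = 270 / 3.6 = 75.0 m/s
V^2 = 5625.0 m^2/s^2
R_v = 5625.0 / 0.42
R_v = 13392.9 m

13392.9


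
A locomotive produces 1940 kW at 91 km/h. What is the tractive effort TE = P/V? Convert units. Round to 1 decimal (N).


Convert: P = 1940 kW = 1940000 W
V = 91 / 3.6 = 25.2778 m/s
TE = 1940000 / 25.2778
TE = 76747.3 N

76747.3


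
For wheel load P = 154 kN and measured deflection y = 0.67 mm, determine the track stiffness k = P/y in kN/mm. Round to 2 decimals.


Track stiffness k = P / y
k = 154 / 0.67
k = 229.85 kN/mm

229.85


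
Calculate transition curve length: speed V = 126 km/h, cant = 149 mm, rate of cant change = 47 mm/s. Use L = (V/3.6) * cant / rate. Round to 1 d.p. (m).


Convert speed: V = 126 / 3.6 = 35.0 m/s
L = 35.0 * 149 / 47
L = 5215.0 / 47
L = 111.0 m

111.0


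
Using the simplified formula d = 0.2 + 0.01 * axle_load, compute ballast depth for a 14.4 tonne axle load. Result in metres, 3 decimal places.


d = 0.2 + 0.01 * 14.4
d = 0.2 + 0.144
d = 0.344 m

0.344


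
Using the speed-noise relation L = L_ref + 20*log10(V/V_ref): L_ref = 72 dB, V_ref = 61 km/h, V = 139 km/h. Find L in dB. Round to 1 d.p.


V/V_ref = 139 / 61 = 2.278689
log10(2.278689) = 0.357685
20 * 0.357685 = 7.1537
L = 72 + 7.1537 = 79.2 dB

79.2


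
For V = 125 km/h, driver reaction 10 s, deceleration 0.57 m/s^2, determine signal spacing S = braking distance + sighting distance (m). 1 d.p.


V = 125 / 3.6 = 34.7222 m/s
Braking distance = 34.7222^2 / (2*0.57) = 1057.5726 m
Sighting distance = 34.7222 * 10 = 347.2222 m
S = 1057.5726 + 347.2222 = 1404.8 m

1404.8


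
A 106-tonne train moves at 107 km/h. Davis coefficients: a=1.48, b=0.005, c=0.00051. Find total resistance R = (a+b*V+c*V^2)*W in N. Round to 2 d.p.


b*V = 0.005 * 107 = 0.535
c*V^2 = 0.00051 * 11449 = 5.83899
R_per_t = 1.48 + 0.535 + 5.83899 = 7.85399 N/t
R_total = 7.85399 * 106 = 832.52 N

832.52


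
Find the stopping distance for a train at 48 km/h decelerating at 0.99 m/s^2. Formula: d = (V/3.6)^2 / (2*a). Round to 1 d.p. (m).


Convert speed: V = 48 / 3.6 = 13.3333 m/s
V^2 = 177.7778
d = 177.7778 / (2 * 0.99)
d = 177.7778 / 1.98
d = 89.8 m

89.8


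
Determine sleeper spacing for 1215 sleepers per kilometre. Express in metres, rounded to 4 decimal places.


Spacing = 1000 m / number of sleepers
Spacing = 1000 / 1215
Spacing = 0.8230 m

0.8230


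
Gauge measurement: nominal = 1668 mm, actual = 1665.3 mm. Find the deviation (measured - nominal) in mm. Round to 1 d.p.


Deviation = measured - nominal
Deviation = 1665.3 - 1668
Deviation = -2.7 mm

-2.7


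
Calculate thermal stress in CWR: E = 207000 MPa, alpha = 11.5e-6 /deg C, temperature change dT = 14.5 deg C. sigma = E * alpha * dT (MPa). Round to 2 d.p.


sigma = E * alpha * dT
sigma = 207000 * 11.5e-6 * 14.5
sigma = 2.3805 * 14.5
sigma = 34.52 MPa

34.52


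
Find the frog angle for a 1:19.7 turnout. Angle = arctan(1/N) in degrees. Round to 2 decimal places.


1/N = 1/19.7 = 0.050761
angle = arctan(0.050761) = 0.050718 rad
angle = 0.050718 * 180/pi = 2.91 degrees

2.91


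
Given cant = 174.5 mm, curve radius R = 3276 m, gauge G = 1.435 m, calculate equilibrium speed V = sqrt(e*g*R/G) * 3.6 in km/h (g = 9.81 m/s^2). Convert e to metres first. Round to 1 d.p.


Convert cant: e = 174.5 mm = 0.1745 m
V_ms = sqrt(0.1745 * 9.81 * 3276 / 1.435)
V_ms = sqrt(3908.016878) = 62.5141 m/s
V = 62.5141 * 3.6 = 225.1 km/h

225.1


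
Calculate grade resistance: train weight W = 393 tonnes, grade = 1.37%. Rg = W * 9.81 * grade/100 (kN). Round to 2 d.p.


Rg = W * 9.81 * grade / 100
Rg = 393 * 9.81 * 1.37 / 100
Rg = 3855.33 * 0.0137
Rg = 52.82 kN

52.82


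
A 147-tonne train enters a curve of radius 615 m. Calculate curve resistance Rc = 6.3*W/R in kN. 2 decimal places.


Rc = 6.3 * W / R
Rc = 6.3 * 147 / 615
Rc = 926.1 / 615
Rc = 1.51 kN

1.51


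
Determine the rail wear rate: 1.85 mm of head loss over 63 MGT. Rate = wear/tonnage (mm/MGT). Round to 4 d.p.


Wear rate = total wear / cumulative tonnage
Rate = 1.85 / 63
Rate = 0.0294 mm/MGT

0.0294


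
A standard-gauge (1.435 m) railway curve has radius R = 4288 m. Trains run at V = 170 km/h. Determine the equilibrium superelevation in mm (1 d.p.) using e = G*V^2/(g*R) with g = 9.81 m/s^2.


Convert speed: V = 170 / 3.6 = 47.2222 m/s
Apply formula: e = 1.435 * 47.2222^2 / (9.81 * 4288)
e = 1.435 * 2229.9383 / 42065.28
e = 0.076071 m = 76.1 mm

76.1


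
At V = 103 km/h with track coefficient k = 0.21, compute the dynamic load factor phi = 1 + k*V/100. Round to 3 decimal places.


phi = 1 + k * V / 100
phi = 1 + 0.21 * 103 / 100
phi = 1 + 0.2163
phi = 1.216

1.216


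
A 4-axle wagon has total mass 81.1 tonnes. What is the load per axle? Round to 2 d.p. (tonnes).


Load per axle = total weight / number of axles
Load = 81.1 / 4
Load = 20.28 tonnes

20.28


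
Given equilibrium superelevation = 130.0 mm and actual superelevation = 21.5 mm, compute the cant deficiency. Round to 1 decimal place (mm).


Cant deficiency = equilibrium cant - actual cant
CD = 130.0 - 21.5
CD = 108.5 mm

108.5


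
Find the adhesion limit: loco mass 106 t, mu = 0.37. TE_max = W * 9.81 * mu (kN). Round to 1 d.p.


TE_max = W * g * mu
TE_max = 106 * 9.81 * 0.37
TE_max = 1039.86 * 0.37
TE_max = 384.7 kN

384.7


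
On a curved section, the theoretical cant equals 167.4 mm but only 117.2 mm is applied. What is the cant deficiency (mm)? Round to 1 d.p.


Cant deficiency = equilibrium cant - actual cant
CD = 167.4 - 117.2
CD = 50.2 mm

50.2


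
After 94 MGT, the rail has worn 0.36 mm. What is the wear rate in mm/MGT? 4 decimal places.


Wear rate = total wear / cumulative tonnage
Rate = 0.36 / 94
Rate = 0.0038 mm/MGT

0.0038


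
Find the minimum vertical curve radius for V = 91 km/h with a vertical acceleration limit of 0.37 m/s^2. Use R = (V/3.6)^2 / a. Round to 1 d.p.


Convert speed: V = 91 / 3.6 = 25.2778 m/s
V^2 = 638.966 m^2/s^2
R_v = 638.966 / 0.37
R_v = 1726.9 m

1726.9


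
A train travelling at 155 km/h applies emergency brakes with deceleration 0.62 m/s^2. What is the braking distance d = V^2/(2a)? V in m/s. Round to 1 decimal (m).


Convert speed: V = 155 / 3.6 = 43.0556 m/s
V^2 = 1853.7809
d = 1853.7809 / (2 * 0.62)
d = 1853.7809 / 1.24
d = 1495.0 m

1495.0


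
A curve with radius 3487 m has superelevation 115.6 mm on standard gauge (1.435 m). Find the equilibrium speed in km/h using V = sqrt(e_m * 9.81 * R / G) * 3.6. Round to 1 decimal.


Convert cant: e = 115.6 mm = 0.1156 m
V_ms = sqrt(0.1156 * 9.81 * 3487 / 1.435)
V_ms = sqrt(2755.667967) = 52.4945 m/s
V = 52.4945 * 3.6 = 189.0 km/h

189.0


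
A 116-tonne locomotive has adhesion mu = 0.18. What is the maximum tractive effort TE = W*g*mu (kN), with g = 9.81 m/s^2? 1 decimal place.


TE_max = W * g * mu
TE_max = 116 * 9.81 * 0.18
TE_max = 1137.96 * 0.18
TE_max = 204.8 kN

204.8


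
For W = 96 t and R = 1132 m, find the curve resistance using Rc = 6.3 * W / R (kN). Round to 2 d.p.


Rc = 6.3 * W / R
Rc = 6.3 * 96 / 1132
Rc = 604.8 / 1132
Rc = 0.53 kN

0.53


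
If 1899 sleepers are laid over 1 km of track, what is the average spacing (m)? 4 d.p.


Spacing = 1000 m / number of sleepers
Spacing = 1000 / 1899
Spacing = 0.5266 m

0.5266


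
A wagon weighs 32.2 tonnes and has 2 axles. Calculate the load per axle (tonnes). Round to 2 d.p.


Load per axle = total weight / number of axles
Load = 32.2 / 2
Load = 16.10 tonnes

16.10


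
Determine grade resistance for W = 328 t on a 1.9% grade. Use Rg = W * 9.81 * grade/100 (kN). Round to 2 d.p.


Rg = W * 9.81 * grade / 100
Rg = 328 * 9.81 * 1.9 / 100
Rg = 3217.68 * 0.019
Rg = 61.14 kN

61.14


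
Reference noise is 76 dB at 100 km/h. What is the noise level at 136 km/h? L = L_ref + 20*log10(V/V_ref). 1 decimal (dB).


V/V_ref = 136 / 100 = 1.36
log10(1.36) = 0.133539
20 * 0.133539 = 2.6708
L = 76 + 2.6708 = 78.7 dB

78.7


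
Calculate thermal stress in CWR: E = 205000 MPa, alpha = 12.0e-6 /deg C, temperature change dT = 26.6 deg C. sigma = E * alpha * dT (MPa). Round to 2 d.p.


sigma = E * alpha * dT
sigma = 205000 * 12.0e-6 * 26.6
sigma = 2.46 * 26.6
sigma = 65.44 MPa

65.44


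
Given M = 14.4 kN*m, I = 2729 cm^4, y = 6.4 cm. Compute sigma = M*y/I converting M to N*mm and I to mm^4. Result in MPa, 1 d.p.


Convert units:
M = 14.4 kN*m = 14400000 N*mm
y = 6.4 cm = 64 mm
I = 2729 cm^4 = 27290000 mm^4
sigma = 14400000 * 64 / 27290000
sigma = 33.8 MPa

33.8


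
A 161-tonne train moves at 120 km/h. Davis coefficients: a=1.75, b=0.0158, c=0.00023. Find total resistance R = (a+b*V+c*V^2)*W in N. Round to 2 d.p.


b*V = 0.0158 * 120 = 1.896
c*V^2 = 0.00023 * 14400 = 3.312
R_per_t = 1.75 + 1.896 + 3.312 = 6.958 N/t
R_total = 6.958 * 161 = 1120.24 N

1120.24


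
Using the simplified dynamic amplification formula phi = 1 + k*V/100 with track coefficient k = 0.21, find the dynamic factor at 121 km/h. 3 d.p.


phi = 1 + k * V / 100
phi = 1 + 0.21 * 121 / 100
phi = 1 + 0.2541
phi = 1.254

1.254


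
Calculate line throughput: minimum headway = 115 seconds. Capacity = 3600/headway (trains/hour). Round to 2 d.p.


Capacity = 3600 / headway
Capacity = 3600 / 115
Capacity = 31.30 trains/hour

31.30


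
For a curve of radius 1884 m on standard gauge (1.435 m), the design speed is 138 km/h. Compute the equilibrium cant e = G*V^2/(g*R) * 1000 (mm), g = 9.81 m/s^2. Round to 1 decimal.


Convert speed: V = 138 / 3.6 = 38.3333 m/s
Apply formula: e = 1.435 * 38.3333^2 / (9.81 * 1884)
e = 1.435 * 1469.4444 / 18482.04
e = 0.114092 m = 114.1 mm

114.1


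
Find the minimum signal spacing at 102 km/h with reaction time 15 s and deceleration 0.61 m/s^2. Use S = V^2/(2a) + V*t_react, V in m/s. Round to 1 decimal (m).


V = 102 / 3.6 = 28.3333 m/s
Braking distance = 28.3333^2 / (2*0.61) = 658.0146 m
Sighting distance = 28.3333 * 15 = 425.0 m
S = 658.0146 + 425.0 = 1083.0 m

1083.0


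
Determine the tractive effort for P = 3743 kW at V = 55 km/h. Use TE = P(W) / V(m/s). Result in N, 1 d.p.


Convert: P = 3743 kW = 3743000 W
V = 55 / 3.6 = 15.2778 m/s
TE = 3743000 / 15.2778
TE = 244996.4 N

244996.4


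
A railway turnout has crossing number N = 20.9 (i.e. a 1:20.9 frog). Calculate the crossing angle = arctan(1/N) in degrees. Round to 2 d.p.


1/N = 1/20.9 = 0.047847
angle = arctan(0.047847) = 0.04781 rad
angle = 0.04781 * 180/pi = 2.74 degrees

2.74


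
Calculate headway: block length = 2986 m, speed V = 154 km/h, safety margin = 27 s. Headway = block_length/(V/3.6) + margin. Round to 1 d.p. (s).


V = 154 / 3.6 = 42.7778 m/s
Block traversal time = 2986 / 42.7778 = 69.8026 s
Headway = 69.8026 + 27
Headway = 96.8 s

96.8


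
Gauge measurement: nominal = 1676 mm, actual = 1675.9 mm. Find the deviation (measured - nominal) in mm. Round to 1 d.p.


Deviation = measured - nominal
Deviation = 1675.9 - 1676
Deviation = -0.1 mm

-0.1


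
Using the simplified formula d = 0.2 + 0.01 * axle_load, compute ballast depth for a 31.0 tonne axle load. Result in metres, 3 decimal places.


d = 0.2 + 0.01 * 31.0
d = 0.2 + 0.31
d = 0.510 m

0.510


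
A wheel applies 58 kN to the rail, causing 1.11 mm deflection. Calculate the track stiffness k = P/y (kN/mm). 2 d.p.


Track stiffness k = P / y
k = 58 / 1.11
k = 52.25 kN/mm

52.25


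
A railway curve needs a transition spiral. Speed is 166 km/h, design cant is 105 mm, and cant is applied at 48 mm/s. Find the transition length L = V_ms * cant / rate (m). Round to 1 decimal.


Convert speed: V = 166 / 3.6 = 46.1111 m/s
L = 46.1111 * 105 / 48
L = 4841.6667 / 48
L = 100.9 m

100.9


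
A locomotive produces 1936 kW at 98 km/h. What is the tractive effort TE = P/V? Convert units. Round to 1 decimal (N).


Convert: P = 1936 kW = 1936000 W
V = 98 / 3.6 = 27.2222 m/s
TE = 1936000 / 27.2222
TE = 71118.4 N

71118.4


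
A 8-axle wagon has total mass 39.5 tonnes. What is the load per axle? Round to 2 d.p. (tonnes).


Load per axle = total weight / number of axles
Load = 39.5 / 8
Load = 4.94 tonnes

4.94
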